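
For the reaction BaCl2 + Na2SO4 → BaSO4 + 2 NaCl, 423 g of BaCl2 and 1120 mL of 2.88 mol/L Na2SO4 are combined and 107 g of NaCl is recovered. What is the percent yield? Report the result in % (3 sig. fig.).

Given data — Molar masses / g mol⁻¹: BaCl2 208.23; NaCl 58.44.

45.1 %

n(BaCl2) = 423.0 / 208.23 = 2.031 mol
n(Na2SO4) = 2.88 × 1120/1000 = 3.226 mol
n/ν for BaCl2 = 2.031/1 = 2.031
n/ν for Na2SO4 = 3.226/1 = 3.226
Smallest n/ν is BaCl2 → limiting reagent.
theoretical n(NaCl) = (2/1) × 2.031 = 4.062 mol → 237.4 g
% yield = 107 / 237.4 × 100 = 45.07 %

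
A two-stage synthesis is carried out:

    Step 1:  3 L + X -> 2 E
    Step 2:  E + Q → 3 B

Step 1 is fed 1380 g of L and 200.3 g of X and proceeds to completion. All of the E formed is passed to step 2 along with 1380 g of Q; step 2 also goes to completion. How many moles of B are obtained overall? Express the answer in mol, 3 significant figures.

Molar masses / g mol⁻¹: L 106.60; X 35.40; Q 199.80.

Step 1:
n(L) = 1380 / 106.60 = 12.95 mol
n(X) = 200.3 / 35.40 = 5.658 mol
n/ν for L = 12.95/3 = 4.317
n/ν for X = 5.658/1 = 5.658
Smallest n/ν is L → limiting reagent.
n(E) produced = (2/3) × 12.95 = 8.633 mol
Step 2:
n(E) available = 8.633 mol
n(Q) = 1380 / 199.80 = 6.907 mol
n/ν for E = 8.633/1 = 8.633
n/ν for Q = 6.907/1 = 6.907
Smallest n/ν is Q → limiting reagent.
n(B) = (3/1) × 6.907 = 20.72 mol

20.7 mol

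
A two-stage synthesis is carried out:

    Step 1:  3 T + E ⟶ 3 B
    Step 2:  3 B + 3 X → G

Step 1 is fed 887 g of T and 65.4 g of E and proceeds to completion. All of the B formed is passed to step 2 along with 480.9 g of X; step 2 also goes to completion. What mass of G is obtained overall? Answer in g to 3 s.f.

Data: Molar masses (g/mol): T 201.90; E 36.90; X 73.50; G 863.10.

Step 1:
n(T) = 887.0 / 201.90 = 4.393 mol
n(E) = 65.40 / 36.90 = 1.772 mol
n/ν for T = 4.393/3 = 1.464
n/ν for E = 1.772/1 = 1.772
Smallest n/ν is T → limiting reagent.
n(B) produced = (3/3) × 4.393 = 4.393 mol
Step 2:
n(B) available = 4.393 mol
n(X) = 480.9 / 73.50 = 6.543 mol
n/ν for B = 4.393/3 = 1.464
n/ν for X = 6.543/3 = 2.181
Smallest n/ν is B → limiting reagent.
n(G) = (1/3) × 4.393 = 1.464 mol
mass = 1.464 × 863.10 = 1264 g

1260 g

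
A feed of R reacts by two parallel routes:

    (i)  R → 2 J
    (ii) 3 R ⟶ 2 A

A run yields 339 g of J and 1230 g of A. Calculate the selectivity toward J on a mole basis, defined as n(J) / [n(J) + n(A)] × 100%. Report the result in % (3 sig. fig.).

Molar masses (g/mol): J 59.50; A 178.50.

45.3 %

n(J) = 339 / 59.50 = 5.697 mol
n(A) = 1230 / 178.50 = 6.891 mol
selectivity = 5.697/(5.697+6.891) × 100 = 45.26 %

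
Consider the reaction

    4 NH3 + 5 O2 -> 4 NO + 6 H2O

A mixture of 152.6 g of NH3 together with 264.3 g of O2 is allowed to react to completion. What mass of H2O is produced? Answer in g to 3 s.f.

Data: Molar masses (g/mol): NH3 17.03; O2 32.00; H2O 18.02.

n(NH3) = 152.6 / 17.03 = 8.961 mol
n(O2) = 264.3 / 32.00 = 8.259 mol
n/ν → NH3: 2.240, O2: 1.652; O2 is limiting.
n(H2O) = (6/5) × 8.259 = 9.911 mol
mass = 9.911 × 18.02 = 178.6 g

179 g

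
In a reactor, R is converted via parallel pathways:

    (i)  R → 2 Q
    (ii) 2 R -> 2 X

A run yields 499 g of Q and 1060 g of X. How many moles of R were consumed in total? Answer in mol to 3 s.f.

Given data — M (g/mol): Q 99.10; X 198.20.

7.87 mol

n(Q) = 499 / 99.10 = 5.035 mol
n(X) = 1060 / 198.20 = 5.348 mol
n(R) via (i) = (1/2)×5.035 = 2.518 mol
n(R) via (ii) = (2/2)×5.348 = 5.348 mol
total n(R) = 2.518 + 5.348 = 7.866 mol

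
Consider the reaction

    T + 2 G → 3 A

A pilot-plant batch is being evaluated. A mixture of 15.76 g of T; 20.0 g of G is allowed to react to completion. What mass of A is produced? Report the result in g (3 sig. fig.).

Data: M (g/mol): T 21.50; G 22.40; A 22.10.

n(T) = 15.76 / 21.50 = 0.7330 mol
n(G) = 20.00 / 22.40 = 0.8929 mol
n/ν → T: 0.7330, G: 0.4465; G is limiting.
n(A) = (3/2) × 0.8929 = 1.339 mol
mass = 1.339 × 22.10 = 29.59 g

29.6 g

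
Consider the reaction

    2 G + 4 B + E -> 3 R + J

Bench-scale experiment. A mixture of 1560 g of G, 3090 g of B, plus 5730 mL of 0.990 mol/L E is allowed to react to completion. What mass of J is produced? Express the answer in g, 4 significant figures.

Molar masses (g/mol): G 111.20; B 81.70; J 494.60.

2806 g

n(G) = 1560 / 111.20 = 14.03 mol
n(B) = 3090 / 81.70 = 37.82 mol
n(E) = 0.990 × 5730/1000 = 5.673 mol
n/ν for G = 14.03/2 = 7.015
n/ν for B = 37.82/4 = 9.455
n/ν for E = 5.673/1 = 5.673
Smallest n/ν is E → limiting reagent.
n(J) = (1/1) × 5.673 = 5.673 mol
mass = 5.673 × 494.60 = 2806 g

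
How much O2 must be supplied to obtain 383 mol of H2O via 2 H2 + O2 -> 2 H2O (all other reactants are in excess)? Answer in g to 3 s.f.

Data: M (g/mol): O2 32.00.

n(H2O) = 383.0 mol
n(O2) = (1/2) × 383.0 = 191.5 mol
mass = 191.5 × 32.00 = 6128 g

6130 g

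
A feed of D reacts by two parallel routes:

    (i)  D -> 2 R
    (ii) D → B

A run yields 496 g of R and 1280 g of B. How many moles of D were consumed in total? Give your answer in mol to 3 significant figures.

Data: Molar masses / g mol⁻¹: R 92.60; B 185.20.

n(R) = 496 / 92.60 = 5.356 mol
n(B) = 1280 / 185.20 = 6.911 mol
n(D) via (i) = (1/2)×5.356 = 2.678 mol
n(D) via (ii) = (1/1)×6.911 = 6.911 mol
total n(D) = 2.678 + 6.911 = 9.589 mol

9.59 mol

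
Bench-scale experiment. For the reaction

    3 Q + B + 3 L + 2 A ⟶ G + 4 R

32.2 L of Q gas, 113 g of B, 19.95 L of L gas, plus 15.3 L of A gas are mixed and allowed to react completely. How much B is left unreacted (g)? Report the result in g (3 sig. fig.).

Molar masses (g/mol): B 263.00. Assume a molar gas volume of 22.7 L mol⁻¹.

36.0 g

n(Q) = 32.20 / 22.7 = 1.419 mol
n(B) = 113.0 / 263.00 = 0.4297 mol
n(L) = 19.95 / 22.7 = 0.8789 mol
n(A) = 15.30 / 22.7 = 0.6740 mol
n/ν → Q: 0.4730, B: 0.4297, L: 0.2930, A: 0.3370; L is limiting.
B consumed = (1/3) × 0.8789 = 0.2930 mol
B remaining = 0.4297 − 0.2930 = 0.1367 mol
mass = 0.1367 × 263.00 = 35.95 g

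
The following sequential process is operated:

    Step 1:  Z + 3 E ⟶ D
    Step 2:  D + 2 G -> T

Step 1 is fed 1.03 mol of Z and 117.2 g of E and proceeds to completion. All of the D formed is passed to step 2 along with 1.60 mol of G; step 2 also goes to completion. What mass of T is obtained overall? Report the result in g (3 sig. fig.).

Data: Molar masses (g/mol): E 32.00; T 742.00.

594 g

Step 1:
n(Z) = 1.030 mol
n(E) = 117.2 / 32.00 = 3.663 mol
n/ν for Z = 1.030/1 = 1.030
n/ν for E = 3.663/3 = 1.221
Smallest n/ν is Z → limiting reagent.
n(D) produced = (1/1) × 1.030 = 1.030 mol
Step 2:
n(D) available = 1.030 mol
n(G) = 1.600 mol
n/ν for D = 1.030/1 = 1.030
n/ν for G = 1.600/2 = 0.8000
Smallest n/ν is G → limiting reagent.
n(T) = (1/2) × 1.600 = 0.8000 mol
mass = 0.8000 × 742.00 = 593.6 g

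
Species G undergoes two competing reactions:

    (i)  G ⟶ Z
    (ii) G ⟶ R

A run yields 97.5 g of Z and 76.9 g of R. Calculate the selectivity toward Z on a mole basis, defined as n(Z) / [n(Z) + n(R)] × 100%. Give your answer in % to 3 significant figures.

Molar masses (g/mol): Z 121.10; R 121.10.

55.9 %

n(Z) = 97.5 / 121.10 = 0.8051 mol
n(R) = 76.9 / 121.10 = 0.6350 mol
selectivity = 0.8051/(0.8051+0.6350) × 100 = 55.91 %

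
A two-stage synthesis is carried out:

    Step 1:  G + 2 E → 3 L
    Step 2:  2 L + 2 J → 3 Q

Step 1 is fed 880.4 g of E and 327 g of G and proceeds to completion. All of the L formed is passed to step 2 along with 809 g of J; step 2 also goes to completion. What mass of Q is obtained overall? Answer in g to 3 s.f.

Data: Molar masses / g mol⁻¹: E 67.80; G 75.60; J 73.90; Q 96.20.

1580 g

Step 1:
n(E) = 880.4 / 67.80 = 12.99 mol
n(G) = 327.0 / 75.60 = 4.325 mol
n/ν for E = 12.99/2 = 6.495
n/ν for G = 4.325/1 = 4.325
Smallest n/ν is G → limiting reagent.
n(L) produced = (3/1) × 4.325 = 12.98 mol
Step 2:
n(L) available = 12.98 mol
n(J) = 809.0 / 73.90 = 10.95 mol
n/ν for L = 12.98/2 = 6.490
n/ν for J = 10.95/2 = 5.475
Smallest n/ν is J → limiting reagent.
n(Q) = (3/2) × 10.95 = 16.43 mol
mass = 16.43 × 96.20 = 1581 g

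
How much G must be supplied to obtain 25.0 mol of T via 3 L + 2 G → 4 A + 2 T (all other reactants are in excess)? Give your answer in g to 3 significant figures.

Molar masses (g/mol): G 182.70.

n(T) = 25.00 mol
n(G) = (2/2) × 25.00 = 25.00 mol
mass = 25.00 × 182.70 = 4568 g

4570 g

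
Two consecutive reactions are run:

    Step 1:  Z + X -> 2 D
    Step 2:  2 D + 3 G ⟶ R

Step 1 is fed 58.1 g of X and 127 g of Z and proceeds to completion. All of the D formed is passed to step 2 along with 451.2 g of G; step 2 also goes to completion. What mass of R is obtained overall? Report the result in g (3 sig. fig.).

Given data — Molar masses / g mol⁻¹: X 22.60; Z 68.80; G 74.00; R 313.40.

Step 1:
n(X) = 58.10 / 22.60 = 2.571 mol
n(Z) = 127.0 / 68.80 = 1.846 mol
n/ν for X = 2.571/1 = 2.571
n/ν for Z = 1.846/1 = 1.846
Smallest n/ν is Z → limiting reagent.
n(D) produced = (2/1) × 1.846 = 3.692 mol
Step 2:
n(D) available = 3.692 mol
n(G) = 451.2 / 74.00 = 6.097 mol
n/ν for D = 3.692/2 = 1.846
n/ν for G = 6.097/3 = 2.032
Smallest n/ν is D → limiting reagent.
n(R) = (1/2) × 3.692 = 1.846 mol
mass = 1.846 × 313.40 = 578.5 g

579 g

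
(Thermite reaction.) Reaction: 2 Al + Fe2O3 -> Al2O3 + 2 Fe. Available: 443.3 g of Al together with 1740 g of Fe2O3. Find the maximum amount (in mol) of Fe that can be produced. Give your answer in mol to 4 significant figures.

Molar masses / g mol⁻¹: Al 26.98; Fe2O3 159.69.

16.43 mol

n(Al) = 443.3 / 26.98 = 16.43 mol
n(Fe2O3) = 1740 / 159.69 = 10.90 mol
n/ν for Al = 16.43/2 = 8.215
n/ν for Fe2O3 = 10.90/1 = 10.90
Smallest n/ν is Al → limiting reagent.
n(Fe) = (2/2) × 16.43 = 16.43 mol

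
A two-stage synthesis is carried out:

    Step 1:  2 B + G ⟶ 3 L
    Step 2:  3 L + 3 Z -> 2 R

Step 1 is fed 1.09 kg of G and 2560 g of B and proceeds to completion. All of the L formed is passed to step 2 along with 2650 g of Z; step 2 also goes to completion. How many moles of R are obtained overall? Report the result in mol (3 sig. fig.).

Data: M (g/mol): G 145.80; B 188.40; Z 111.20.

13.6 mol

Step 1:
n(G) = 1.090×1000 / 145.80 = 7.476 mol
n(B) = 2560 / 188.40 = 13.59 mol
n/ν for G = 7.476/1 = 7.476
n/ν for B = 13.59/2 = 6.795
Smallest n/ν is B → limiting reagent.
n(L) produced = (3/2) × 13.59 = 20.39 mol
Step 2:
n(L) available = 20.39 mol
n(Z) = 2650 / 111.20 = 23.83 mol
n/ν for L = 20.39/3 = 6.797
n/ν for Z = 23.83/3 = 7.943
Smallest n/ν is L → limiting reagent.
n(R) = (2/3) × 20.39 = 13.59 mol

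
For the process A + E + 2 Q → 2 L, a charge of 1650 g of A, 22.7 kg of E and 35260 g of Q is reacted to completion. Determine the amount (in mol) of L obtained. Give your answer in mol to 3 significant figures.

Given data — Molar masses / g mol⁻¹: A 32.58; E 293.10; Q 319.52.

n(A) = 1650 / 32.58 = 50.64 mol
n(E) = 22.70×1000 / 293.10 = 77.45 mol
n(Q) = 35260 / 319.52 = 110.4 mol
n/ν for A = 50.64/1 = 50.64
n/ν for E = 77.45/1 = 77.45
n/ν for Q = 110.4/2 = 55.20
Smallest n/ν is A → limiting reagent.
n(L) = (2/1) × 50.64 = 101.3 mol

101 mol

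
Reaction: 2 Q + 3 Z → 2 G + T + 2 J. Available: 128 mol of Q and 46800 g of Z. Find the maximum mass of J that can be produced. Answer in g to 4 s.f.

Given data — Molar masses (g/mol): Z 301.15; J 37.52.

3887 g

n(Q) = 128.0 mol
n(Z) = 46800 / 301.15 = 155.4 mol
n/ν for Q = 128.0/2 = 64.00
n/ν for Z = 155.4/3 = 51.80
Smallest n/ν is Z → limiting reagent.
n(J) = (2/3) × 155.4 = 103.6 mol
mass = 103.6 × 37.52 = 3887 g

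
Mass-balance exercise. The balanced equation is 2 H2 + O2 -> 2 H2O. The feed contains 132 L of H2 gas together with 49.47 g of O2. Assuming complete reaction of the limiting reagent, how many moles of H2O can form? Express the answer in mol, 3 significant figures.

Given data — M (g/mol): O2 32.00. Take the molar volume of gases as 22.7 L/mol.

n(H2) = 132.0 / 22.7 = 5.815 mol
n(O2) = 49.47 / 32.00 = 1.546 mol
n/ν for H2 = 5.815/2 = 2.908
n/ν for O2 = 1.546/1 = 1.546
Smallest n/ν is O2 → limiting reagent.
n(H2O) = (2/1) × 1.546 = 3.092 mol

3.09 mol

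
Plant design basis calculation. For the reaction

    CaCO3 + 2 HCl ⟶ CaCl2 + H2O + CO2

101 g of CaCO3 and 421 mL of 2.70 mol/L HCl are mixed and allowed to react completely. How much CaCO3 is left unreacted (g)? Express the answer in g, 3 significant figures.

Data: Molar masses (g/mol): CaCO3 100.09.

n(CaCO3) = 101.0 / 100.09 = 1.009 mol
n(HCl) = 2.70 × 421.0/1000 = 1.137 mol
n/ν for CaCO3 = 1.009/1 = 1.009
n/ν for HCl = 1.137/2 = 0.5685
Smallest n/ν is HCl → limiting reagent.
CaCO3 consumed = (1/2) × 1.137 = 0.5685 mol
CaCO3 remaining = 1.009 − 0.5685 = 0.4405 mol
mass = 0.4405 × 100.09 = 44.09 g

44.1 g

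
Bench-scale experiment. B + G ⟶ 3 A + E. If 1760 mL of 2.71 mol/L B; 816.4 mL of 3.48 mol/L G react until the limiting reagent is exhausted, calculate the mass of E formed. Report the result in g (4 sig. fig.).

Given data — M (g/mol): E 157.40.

447.2 g

n(B) = 2.71 × 1760/1000 = 4.770 mol
n(G) = 3.48 × 816.4/1000 = 2.841 mol
n/ν for B = 4.770/1 = 4.770
n/ν for G = 2.841/1 = 2.841
Smallest n/ν is G → limiting reagent.
n(E) = (1/1) × 2.841 = 2.841 mol
mass = 2.841 × 157.40 = 447.2 g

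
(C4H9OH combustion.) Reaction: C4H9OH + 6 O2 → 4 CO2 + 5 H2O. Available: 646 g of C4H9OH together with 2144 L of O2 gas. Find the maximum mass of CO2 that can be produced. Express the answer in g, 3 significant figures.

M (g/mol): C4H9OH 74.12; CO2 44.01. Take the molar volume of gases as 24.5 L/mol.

1530 g

n(C4H9OH) = 646.0 / 74.12 = 8.716 mol
n(O2) = 2144 / 24.5 = 87.51 mol
n/ν for C4H9OH = 8.716/1 = 8.716
n/ν for O2 = 87.51/6 = 14.59
Smallest n/ν is C4H9OH → limiting reagent.
n(CO2) = (4/1) × 8.716 = 34.86 mol
mass = 34.86 × 44.01 = 1534 g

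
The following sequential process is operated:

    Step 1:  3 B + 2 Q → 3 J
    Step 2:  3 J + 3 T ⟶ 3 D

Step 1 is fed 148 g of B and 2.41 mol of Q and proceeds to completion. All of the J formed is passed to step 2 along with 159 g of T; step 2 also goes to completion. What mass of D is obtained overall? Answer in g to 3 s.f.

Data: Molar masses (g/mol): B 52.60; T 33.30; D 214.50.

604 g

Step 1:
n(B) = 148.0 / 52.60 = 2.814 mol
n(Q) = 2.410 mol
n/ν → B: 0.9380, Q: 1.205; B is limiting.
n(J) produced = (3/3) × 2.814 = 2.814 mol
Step 2:
n(J) available = 2.814 mol
n(T) = 159.0 / 33.30 = 4.775 mol
n/ν → J: 0.9380, T: 1.592; J is limiting.
n(D) = (3/3) × 2.814 = 2.814 mol
mass = 2.814 × 214.50 = 603.6 g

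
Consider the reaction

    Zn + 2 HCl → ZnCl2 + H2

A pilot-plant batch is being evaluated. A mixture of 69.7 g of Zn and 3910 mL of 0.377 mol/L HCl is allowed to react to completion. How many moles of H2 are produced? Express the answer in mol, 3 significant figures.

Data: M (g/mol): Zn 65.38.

0.737 mol

n(Zn) = 69.70 / 65.38 = 1.066 mol
n(HCl) = 0.377 × 3910/1000 = 1.474 mol
n/ν for Zn = 1.066/1 = 1.066
n/ν for HCl = 1.474/2 = 0.7370
Smallest n/ν is HCl → limiting reagent.
n(H2) = (1/2) × 1.474 = 0.7370 mol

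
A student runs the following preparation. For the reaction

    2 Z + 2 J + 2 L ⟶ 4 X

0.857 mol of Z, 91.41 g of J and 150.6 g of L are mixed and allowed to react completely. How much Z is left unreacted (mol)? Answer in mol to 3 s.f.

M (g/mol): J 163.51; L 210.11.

0.298 mol

n(Z) = 0.8570 mol
n(J) = 91.41 / 163.51 = 0.5590 mol
n(L) = 150.6 / 210.11 = 0.7168 mol
n/ν for Z = 0.8570/2 = 0.4285
n/ν for J = 0.5590/2 = 0.2795
n/ν for L = 0.7168/2 = 0.3584
Smallest n/ν is J → limiting reagent.
Z consumed = (2/2) × 0.5590 = 0.5590 mol
Z remaining = 0.8570 − 0.5590 = 0.2980 mol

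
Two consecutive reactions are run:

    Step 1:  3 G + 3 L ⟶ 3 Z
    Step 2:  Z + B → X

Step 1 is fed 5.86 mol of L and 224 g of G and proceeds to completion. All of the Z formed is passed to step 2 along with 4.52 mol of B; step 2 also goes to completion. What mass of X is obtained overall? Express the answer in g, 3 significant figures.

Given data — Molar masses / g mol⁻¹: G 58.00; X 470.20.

1820 g

Step 1:
n(L) = 5.860 mol
n(G) = 224.0 / 58.00 = 3.862 mol
n/ν for L = 5.860/3 = 1.953
n/ν for G = 3.862/3 = 1.287
Smallest n/ν is G → limiting reagent.
n(Z) produced = (3/3) × 3.862 = 3.862 mol
Step 2:
n(Z) available = 3.862 mol
n(B) = 4.520 mol
n/ν for Z = 3.862/1 = 3.862
n/ν for B = 4.520/1 = 4.520
Smallest n/ν is Z → limiting reagent.
n(X) = (1/1) × 3.862 = 3.862 mol
mass = 3.862 × 470.20 = 1816 g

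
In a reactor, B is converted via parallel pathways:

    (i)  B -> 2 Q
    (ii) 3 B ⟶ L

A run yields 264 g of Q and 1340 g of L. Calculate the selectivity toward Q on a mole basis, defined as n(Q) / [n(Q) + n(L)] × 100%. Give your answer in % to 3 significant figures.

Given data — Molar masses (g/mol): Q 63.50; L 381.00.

54.2 %

n(Q) = 264 / 63.50 = 4.157 mol
n(L) = 1340 / 381.00 = 3.517 mol
selectivity = 4.157/(4.157+3.517) × 100 = 54.17 %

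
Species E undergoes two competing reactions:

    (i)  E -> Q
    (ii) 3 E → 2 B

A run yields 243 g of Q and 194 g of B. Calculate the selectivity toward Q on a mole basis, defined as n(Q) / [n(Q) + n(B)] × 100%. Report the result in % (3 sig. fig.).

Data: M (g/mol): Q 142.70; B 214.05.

65.3 %

n(Q) = 243 / 142.70 = 1.703 mol
n(B) = 194 / 214.05 = 0.9063 mol
selectivity = 1.703/(1.703+0.9063) × 100 = 65.27 %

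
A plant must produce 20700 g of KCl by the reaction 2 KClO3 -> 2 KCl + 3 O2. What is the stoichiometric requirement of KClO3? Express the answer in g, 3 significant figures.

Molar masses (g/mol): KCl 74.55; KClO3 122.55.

n(KCl) = 20700 / 74.55 = 277.7 mol
n(KClO3) = (2/2) × 277.7 = 277.7 mol
mass = 277.7 × 122.55 = 34030 g

34000 g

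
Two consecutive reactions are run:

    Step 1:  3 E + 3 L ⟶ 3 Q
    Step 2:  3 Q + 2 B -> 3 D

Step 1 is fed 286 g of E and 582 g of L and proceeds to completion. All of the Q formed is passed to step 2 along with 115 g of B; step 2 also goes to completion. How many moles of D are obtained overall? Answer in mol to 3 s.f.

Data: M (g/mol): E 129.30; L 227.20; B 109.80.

1.57 mol

Step 1:
n(E) = 286.0 / 129.30 = 2.212 mol
n(L) = 582.0 / 227.20 = 2.562 mol
n/ν → E: 0.7373, L: 0.8540; E is limiting.
n(Q) produced = (3/3) × 2.212 = 2.212 mol
Step 2:
n(Q) available = 2.212 mol
n(B) = 115.0 / 109.80 = 1.047 mol
n/ν → Q: 0.7373, B: 0.5235; B is limiting.
n(D) = (3/2) × 1.047 = 1.571 mol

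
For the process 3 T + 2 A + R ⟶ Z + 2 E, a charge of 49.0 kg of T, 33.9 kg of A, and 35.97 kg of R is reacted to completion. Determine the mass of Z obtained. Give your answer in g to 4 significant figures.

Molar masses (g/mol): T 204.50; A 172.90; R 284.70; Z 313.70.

n(T) = 49.00×1000 / 204.50 = 239.6 mol
n(A) = 33.90×1000 / 172.90 = 196.1 mol
n(R) = 35.97×1000 / 284.70 = 126.3 mol
n/ν → T: 79.87, A: 98.05, R: 126.3; T is limiting.
n(Z) = (1/3) × 239.6 = 79.87 mol
mass = 79.87 × 313.70 = 25060 g

25060 g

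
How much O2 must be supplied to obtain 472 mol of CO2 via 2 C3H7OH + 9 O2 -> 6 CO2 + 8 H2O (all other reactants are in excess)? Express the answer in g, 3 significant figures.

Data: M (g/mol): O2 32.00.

n(CO2) = 472.0 mol
n(O2) = (9/6) × 472.0 = 708.0 mol
mass = 708.0 × 32.00 = 22660 g

22700 g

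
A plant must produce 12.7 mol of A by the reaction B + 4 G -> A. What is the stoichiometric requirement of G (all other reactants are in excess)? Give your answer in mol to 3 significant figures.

50.8 mol

n(A) = 12.70 mol
n(G) = (4/1) × 12.70 = 50.80 mol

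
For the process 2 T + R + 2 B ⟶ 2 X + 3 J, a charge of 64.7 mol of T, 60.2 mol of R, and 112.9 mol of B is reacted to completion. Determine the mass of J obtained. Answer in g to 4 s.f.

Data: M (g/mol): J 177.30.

17210 g

n(T) = 64.70 mol
n(R) = 60.20 mol
n(B) = 112.9 mol
n/ν for T = 64.70/2 = 32.35
n/ν for R = 60.20/1 = 60.20
n/ν for B = 112.9/2 = 56.45
Smallest n/ν is T → limiting reagent.
n(J) = (3/2) × 64.70 = 97.05 mol
mass = 97.05 × 177.30 = 17210 g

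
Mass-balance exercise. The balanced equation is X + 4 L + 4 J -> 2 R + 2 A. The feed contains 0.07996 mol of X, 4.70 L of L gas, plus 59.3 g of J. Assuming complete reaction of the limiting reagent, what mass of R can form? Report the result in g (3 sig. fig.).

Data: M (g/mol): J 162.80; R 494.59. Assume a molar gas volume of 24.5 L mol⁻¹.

n(X) = 0.07996 mol
n(L) = 4.700 / 24.5 = 0.1918 mol
n(J) = 59.30 / 162.80 = 0.3643 mol
n/ν → X: 0.07996, L: 0.04795, J: 0.09108; L is limiting.
n(R) = (2/4) × 0.1918 = 0.09590 mol
mass = 0.09590 × 494.59 = 47.43 g

47.4 g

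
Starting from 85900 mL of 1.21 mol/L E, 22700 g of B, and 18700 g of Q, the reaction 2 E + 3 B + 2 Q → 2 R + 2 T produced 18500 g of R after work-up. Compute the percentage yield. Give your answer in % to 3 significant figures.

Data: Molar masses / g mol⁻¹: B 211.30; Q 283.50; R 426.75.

65.7 %

n(E) = 1.21 × 85900/1000 = 103.9 mol
n(B) = 22700 / 211.30 = 107.4 mol
n(Q) = 18700 / 283.50 = 65.96 mol
n/ν → E: 51.95, B: 35.80, Q: 32.98; Q is limiting.
theoretical n(R) = (2/2) × 65.96 = 65.96 mol → 28150 g
% yield = 18500 / 28150 × 100 = 65.72 %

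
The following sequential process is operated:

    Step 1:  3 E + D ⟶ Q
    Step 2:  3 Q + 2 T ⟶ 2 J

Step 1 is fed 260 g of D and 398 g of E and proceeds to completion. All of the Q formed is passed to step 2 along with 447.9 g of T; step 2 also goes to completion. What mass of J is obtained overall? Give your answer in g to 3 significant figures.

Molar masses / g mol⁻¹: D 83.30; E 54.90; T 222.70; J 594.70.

958 g

Step 1:
n(D) = 260.0 / 83.30 = 3.121 mol
n(E) = 398.0 / 54.90 = 7.250 mol
n/ν for D = 3.121/1 = 3.121
n/ν for E = 7.250/3 = 2.417
Smallest n/ν is E → limiting reagent.
n(Q) produced = (1/3) × 7.250 = 2.417 mol
Step 2:
n(Q) available = 2.417 mol
n(T) = 447.9 / 222.70 = 2.011 mol
n/ν for Q = 2.417/3 = 0.8057
n/ν for T = 2.011/2 = 1.006
Smallest n/ν is Q → limiting reagent.
n(J) = (2/3) × 2.417 = 1.611 mol
mass = 1.611 × 594.70 = 958.1 g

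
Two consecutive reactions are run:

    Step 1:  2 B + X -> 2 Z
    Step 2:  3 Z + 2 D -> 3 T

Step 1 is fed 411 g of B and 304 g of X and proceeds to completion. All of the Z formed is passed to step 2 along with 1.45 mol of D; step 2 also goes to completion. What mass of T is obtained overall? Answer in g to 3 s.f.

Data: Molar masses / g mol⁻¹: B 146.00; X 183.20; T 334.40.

727 g

Step 1:
n(B) = 411.0 / 146.00 = 2.815 mol
n(X) = 304.0 / 183.20 = 1.659 mol
n/ν for B = 2.815/2 = 1.408
n/ν for X = 1.659/1 = 1.659
Smallest n/ν is B → limiting reagent.
n(Z) produced = (2/2) × 2.815 = 2.815 mol
Step 2:
n(Z) available = 2.815 mol
n(D) = 1.450 mol
n/ν for Z = 2.815/3 = 0.9383
n/ν for D = 1.450/2 = 0.7250
Smallest n/ν is D → limiting reagent.
n(T) = (3/2) × 1.450 = 2.175 mol
mass = 2.175 × 334.40 = 727.3 g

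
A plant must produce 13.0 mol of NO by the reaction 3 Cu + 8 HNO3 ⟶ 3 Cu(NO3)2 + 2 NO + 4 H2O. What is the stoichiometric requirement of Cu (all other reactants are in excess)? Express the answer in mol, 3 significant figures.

19.5 mol

n(NO) = 13.00 mol
n(Cu) = (3/2) × 13.00 = 19.50 mol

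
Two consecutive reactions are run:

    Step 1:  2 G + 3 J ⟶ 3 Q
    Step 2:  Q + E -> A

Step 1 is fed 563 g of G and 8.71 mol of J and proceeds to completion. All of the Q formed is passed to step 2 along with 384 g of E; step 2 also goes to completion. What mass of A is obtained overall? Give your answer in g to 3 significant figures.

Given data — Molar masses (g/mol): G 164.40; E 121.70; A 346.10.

1090 g

Step 1:
n(G) = 563.0 / 164.40 = 3.425 mol
n(J) = 8.710 mol
n/ν for G = 3.425/2 = 1.713
n/ν for J = 8.710/3 = 2.903
Smallest n/ν is G → limiting reagent.
n(Q) produced = (3/2) × 3.425 = 5.138 mol
Step 2:
n(Q) available = 5.138 mol
n(E) = 384.0 / 121.70 = 3.155 mol
n/ν for Q = 5.138/1 = 5.138
n/ν for E = 3.155/1 = 3.155
Smallest n/ν is E → limiting reagent.
n(A) = (1/1) × 3.155 = 3.155 mol
mass = 3.155 × 346.10 = 1092 g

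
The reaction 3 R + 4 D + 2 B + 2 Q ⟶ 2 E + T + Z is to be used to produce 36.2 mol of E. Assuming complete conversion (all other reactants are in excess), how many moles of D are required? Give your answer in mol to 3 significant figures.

n(E) = 36.20 mol
n(D) = (4/2) × 36.20 = 72.40 mol

72.4 mol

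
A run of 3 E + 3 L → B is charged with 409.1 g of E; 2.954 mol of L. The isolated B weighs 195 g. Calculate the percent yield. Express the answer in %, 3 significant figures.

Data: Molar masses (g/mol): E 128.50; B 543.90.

n(E) = 409.1 / 128.50 = 3.184 mol
n(L) = 2.954 mol
n/ν → E: 1.061, L: 0.9847; L is limiting.
theoretical n(B) = (1/3) × 2.954 = 0.9847 mol → 535.6 g
% yield = 195 / 535.6 × 100 = 36.41 %

36.4 %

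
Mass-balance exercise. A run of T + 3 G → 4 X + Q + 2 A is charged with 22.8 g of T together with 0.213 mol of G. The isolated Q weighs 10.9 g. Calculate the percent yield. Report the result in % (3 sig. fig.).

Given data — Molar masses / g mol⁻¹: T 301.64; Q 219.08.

70.1 %

n(T) = 22.80 / 301.64 = 0.07559 mol
n(G) = 0.2130 mol
n/ν → T: 0.07559, G: 0.07100; G is limiting.
theoretical n(Q) = (1/3) × 0.2130 = 0.07100 mol → 15.55 g
% yield = 10.9 / 15.55 × 100 = 70.10 %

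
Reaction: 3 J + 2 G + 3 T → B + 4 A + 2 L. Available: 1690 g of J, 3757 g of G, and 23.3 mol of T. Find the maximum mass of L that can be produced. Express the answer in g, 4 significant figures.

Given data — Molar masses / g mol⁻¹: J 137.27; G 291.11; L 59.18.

n(J) = 1690 / 137.27 = 12.31 mol
n(G) = 3757 / 291.11 = 12.91 mol
n(T) = 23.30 mol
n/ν for J = 12.31/3 = 4.103
n/ν for G = 12.91/2 = 6.455
n/ν for T = 23.30/3 = 7.767
Smallest n/ν is J → limiting reagent.
n(L) = (2/3) × 12.31 = 8.207 mol
mass = 8.207 × 59.18 = 485.7 g

485.7 g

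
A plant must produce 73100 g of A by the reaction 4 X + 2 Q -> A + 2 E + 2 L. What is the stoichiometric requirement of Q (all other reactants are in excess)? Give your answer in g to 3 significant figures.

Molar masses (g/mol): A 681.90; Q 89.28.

19100 g

n(A) = 73100 / 681.90 = 107.2 mol
n(Q) = (2/1) × 107.2 = 214.4 mol
mass = 214.4 × 89.28 = 19140 g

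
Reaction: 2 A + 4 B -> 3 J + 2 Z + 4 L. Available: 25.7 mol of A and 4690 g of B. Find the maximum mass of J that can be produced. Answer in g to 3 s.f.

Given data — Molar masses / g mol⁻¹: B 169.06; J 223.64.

n(A) = 25.70 mol
n(B) = 4690 / 169.06 = 27.74 mol
n/ν for A = 25.70/2 = 12.85
n/ν for B = 27.74/4 = 6.935
Smallest n/ν is B → limiting reagent.
n(J) = (3/4) × 27.74 = 20.81 mol
mass = 20.81 × 223.64 = 4654 g

4650 g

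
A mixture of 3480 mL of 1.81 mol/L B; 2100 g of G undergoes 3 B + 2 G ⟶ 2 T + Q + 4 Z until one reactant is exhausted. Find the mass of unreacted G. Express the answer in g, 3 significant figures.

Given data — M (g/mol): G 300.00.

n(B) = 1.81 × 3480/1000 = 6.299 mol
n(G) = 2100 / 300.00 = 7.000 mol
n/ν → B: 2.100, G: 3.500; B is limiting.
G consumed = (2/3) × 6.299 = 4.199 mol
G remaining = 7.000 − 4.199 = 2.801 mol
mass = 2.801 × 300.00 = 840.3 g

840 g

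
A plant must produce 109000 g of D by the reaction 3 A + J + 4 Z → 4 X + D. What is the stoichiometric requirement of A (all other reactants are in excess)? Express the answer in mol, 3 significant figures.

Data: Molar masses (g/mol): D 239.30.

1370 mol

n(D) = 109000 / 239.30 = 455.5 mol
n(A) = (3/1) × 455.5 = 1367 mol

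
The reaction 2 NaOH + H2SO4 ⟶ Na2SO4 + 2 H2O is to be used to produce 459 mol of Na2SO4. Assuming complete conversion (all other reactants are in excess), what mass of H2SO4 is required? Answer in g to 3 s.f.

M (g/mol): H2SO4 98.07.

45000 g

n(Na2SO4) = 459.0 mol
n(H2SO4) = (1/1) × 459.0 = 459.0 mol
mass = 459.0 × 98.07 = 45010 g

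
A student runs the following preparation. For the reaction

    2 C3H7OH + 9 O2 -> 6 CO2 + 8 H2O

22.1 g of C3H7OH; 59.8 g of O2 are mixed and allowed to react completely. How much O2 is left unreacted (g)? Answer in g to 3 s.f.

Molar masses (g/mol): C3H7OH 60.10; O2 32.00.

6.85 g

n(C3H7OH) = 22.10 / 60.10 = 0.3677 mol
n(O2) = 59.80 / 32.00 = 1.869 mol
n/ν for C3H7OH = 0.3677/2 = 0.1839
n/ν for O2 = 1.869/9 = 0.2077
Smallest n/ν is C3H7OH → limiting reagent.
O2 consumed = (9/2) × 0.3677 = 1.655 mol
O2 remaining = 1.869 − 1.655 = 0.2140 mol
mass = 0.2140 × 32.00 = 6.848 g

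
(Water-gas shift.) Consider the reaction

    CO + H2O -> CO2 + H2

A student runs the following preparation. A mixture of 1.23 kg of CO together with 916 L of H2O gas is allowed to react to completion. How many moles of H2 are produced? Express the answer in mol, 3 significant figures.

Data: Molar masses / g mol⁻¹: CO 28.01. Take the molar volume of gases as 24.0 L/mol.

38.2 mol

n(CO) = 1.230×1000 / 28.01 = 43.91 mol
n(H2O) = 916.0 / 24.0 = 38.17 mol
n/ν → CO: 43.91, H2O: 38.17; H2O is limiting.
n(H2) = (1/1) × 38.17 = 38.17 mol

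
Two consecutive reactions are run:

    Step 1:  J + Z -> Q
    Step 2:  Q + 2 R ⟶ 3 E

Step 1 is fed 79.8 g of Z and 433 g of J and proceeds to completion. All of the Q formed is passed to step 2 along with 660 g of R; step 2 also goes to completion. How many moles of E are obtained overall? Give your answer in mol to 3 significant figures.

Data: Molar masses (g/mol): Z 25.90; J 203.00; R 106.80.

Step 1:
n(Z) = 79.80 / 25.90 = 3.081 mol
n(J) = 433.0 / 203.00 = 2.133 mol
n/ν for Z = 3.081/1 = 3.081
n/ν for J = 2.133/1 = 2.133
Smallest n/ν is J → limiting reagent.
n(Q) produced = (1/1) × 2.133 = 2.133 mol
Step 2:
n(Q) available = 2.133 mol
n(R) = 660.0 / 106.80 = 6.180 mol
n/ν for Q = 2.133/1 = 2.133
n/ν for R = 6.180/2 = 3.090
Smallest n/ν is Q → limiting reagent.
n(E) = (3/1) × 2.133 = 6.399 mol

6.40 mol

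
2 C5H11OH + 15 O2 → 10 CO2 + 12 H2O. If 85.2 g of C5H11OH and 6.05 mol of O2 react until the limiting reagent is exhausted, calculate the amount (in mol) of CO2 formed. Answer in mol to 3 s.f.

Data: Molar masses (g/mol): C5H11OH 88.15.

n(C5H11OH) = 85.20 / 88.15 = 0.9665 mol
n(O2) = 6.050 mol
n/ν for C5H11OH = 0.9665/2 = 0.4833
n/ν for O2 = 6.050/15 = 0.4033
Smallest n/ν is O2 → limiting reagent.
n(CO2) = (10/15) × 6.050 = 4.033 mol

4.03 mol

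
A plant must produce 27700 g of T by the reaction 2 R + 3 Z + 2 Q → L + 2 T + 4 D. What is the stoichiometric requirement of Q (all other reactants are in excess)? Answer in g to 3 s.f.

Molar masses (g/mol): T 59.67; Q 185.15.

86000 g

n(T) = 27700 / 59.67 = 464.2 mol
n(Q) = (2/2) × 464.2 = 464.2 mol
mass = 464.2 × 185.15 = 85950 g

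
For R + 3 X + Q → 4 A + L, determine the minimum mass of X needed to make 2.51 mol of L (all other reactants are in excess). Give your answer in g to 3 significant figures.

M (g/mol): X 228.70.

n(L) = 2.510 mol
n(X) = (3/1) × 2.510 = 7.530 mol
mass = 7.530 × 228.70 = 1722 g

1720 g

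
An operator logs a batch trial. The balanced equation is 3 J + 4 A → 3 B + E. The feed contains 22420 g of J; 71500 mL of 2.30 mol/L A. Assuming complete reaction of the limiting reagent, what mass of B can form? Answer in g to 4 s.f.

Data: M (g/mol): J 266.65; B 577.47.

n(J) = 22420 / 266.65 = 84.08 mol
n(A) = 2.30 × 71500/1000 = 164.5 mol
n/ν → J: 28.03, A: 41.13; J is limiting.
n(B) = (3/3) × 84.08 = 84.08 mol
mass = 84.08 × 577.47 = 48550 g

48550 g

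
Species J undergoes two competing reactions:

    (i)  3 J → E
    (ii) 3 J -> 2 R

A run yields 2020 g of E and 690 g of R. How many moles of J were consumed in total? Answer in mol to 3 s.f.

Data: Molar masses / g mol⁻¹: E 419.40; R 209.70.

n(E) = 2020 / 419.40 = 4.816 mol
n(R) = 690 / 209.70 = 3.290 mol
n(J) via (i) = (3/1)×4.816 = 14.45 mol
n(J) via (ii) = (3/2)×3.290 = 4.935 mol
total n(J) = 14.45 + 4.935 = 19.39 mol

19.4 mol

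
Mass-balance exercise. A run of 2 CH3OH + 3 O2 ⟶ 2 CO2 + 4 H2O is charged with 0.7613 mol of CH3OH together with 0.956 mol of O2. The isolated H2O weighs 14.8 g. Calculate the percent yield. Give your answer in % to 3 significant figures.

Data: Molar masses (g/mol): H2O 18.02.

n(CH3OH) = 0.7613 mol
n(O2) = 0.9560 mol
n/ν → CH3OH: 0.3807, O2: 0.3187; O2 is limiting.
theoretical n(H2O) = (4/3) × 0.9560 = 1.275 mol → 22.98 g
% yield = 14.8 / 22.98 × 100 = 64.40 %

64.4 %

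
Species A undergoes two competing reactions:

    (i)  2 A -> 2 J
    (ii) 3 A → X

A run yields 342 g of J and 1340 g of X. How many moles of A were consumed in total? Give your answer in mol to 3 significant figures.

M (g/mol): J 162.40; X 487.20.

10.4 mol

n(J) = 342 / 162.40 = 2.106 mol
n(X) = 1340 / 487.20 = 2.750 mol
n(A) via (i) = (2/2)×2.106 = 2.106 mol
n(A) via (ii) = (3/1)×2.750 = 8.250 mol
total n(A) = 2.106 + 8.250 = 10.36 mol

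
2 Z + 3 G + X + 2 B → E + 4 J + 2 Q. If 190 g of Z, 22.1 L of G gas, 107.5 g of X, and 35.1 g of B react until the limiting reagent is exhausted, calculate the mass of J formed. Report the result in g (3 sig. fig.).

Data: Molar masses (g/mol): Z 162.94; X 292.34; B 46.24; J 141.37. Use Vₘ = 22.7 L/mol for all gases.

184 g

n(Z) = 190.0 / 162.94 = 1.166 mol
n(G) = 22.10 / 22.7 = 0.9736 mol
n(X) = 107.5 / 292.34 = 0.3677 mol
n(B) = 35.10 / 46.24 = 0.7591 mol
n/ν → Z: 0.5830, G: 0.3245, X: 0.3677, B: 0.3796; G is limiting.
n(J) = (4/3) × 0.9736 = 1.298 mol
mass = 1.298 × 141.37 = 183.5 g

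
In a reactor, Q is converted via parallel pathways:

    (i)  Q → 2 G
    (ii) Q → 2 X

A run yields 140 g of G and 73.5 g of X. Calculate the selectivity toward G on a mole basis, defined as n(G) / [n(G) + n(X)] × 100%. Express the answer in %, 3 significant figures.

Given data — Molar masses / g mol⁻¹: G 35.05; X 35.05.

65.6 %

n(G) = 140 / 35.05 = 3.994 mol
n(X) = 73.5 / 35.05 = 2.097 mol
selectivity = 3.994/(3.994+2.097) × 100 = 65.57 %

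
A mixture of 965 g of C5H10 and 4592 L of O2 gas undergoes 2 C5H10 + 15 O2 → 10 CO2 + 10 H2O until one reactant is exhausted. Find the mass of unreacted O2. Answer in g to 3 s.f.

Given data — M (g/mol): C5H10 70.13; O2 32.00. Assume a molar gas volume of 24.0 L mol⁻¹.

2820 g

n(C5H10) = 965.0 / 70.13 = 13.76 mol
n(O2) = 4592 / 24.0 = 191.3 mol
n/ν for C5H10 = 13.76/2 = 6.880
n/ν for O2 = 191.3/15 = 12.75
Smallest n/ν is C5H10 → limiting reagent.
O2 consumed = (15/2) × 13.76 = 103.2 mol
O2 remaining = 191.3 − 103.2 = 88.10 mol
mass = 88.10 × 32.00 = 2819 g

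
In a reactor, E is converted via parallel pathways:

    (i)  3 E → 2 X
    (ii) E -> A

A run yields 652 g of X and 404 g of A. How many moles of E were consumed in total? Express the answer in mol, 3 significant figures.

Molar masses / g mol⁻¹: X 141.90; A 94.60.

n(X) = 652 / 141.90 = 4.595 mol
n(A) = 404 / 94.60 = 4.271 mol
n(E) via (i) = (3/2)×4.595 = 6.893 mol
n(E) via (ii) = (1/1)×4.271 = 4.271 mol
total n(E) = 6.893 + 4.271 = 11.16 mol

11.2 mol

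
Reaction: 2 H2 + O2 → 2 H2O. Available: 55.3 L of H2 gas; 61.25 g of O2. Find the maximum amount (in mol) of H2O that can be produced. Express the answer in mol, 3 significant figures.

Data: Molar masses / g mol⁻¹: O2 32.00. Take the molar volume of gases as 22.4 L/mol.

2.47 mol

n(H2) = 55.30 / 22.4 = 2.469 mol
n(O2) = 61.25 / 32.00 = 1.914 mol
n/ν for H2 = 2.469/2 = 1.235
n/ν for O2 = 1.914/1 = 1.914
Smallest n/ν is H2 → limiting reagent.
n(H2O) = (2/2) × 2.469 = 2.469 mol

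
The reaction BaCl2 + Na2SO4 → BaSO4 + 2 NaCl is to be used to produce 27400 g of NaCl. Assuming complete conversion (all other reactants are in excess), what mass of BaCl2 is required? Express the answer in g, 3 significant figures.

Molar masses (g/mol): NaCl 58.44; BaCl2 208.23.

48800 g

n(NaCl) = 27400 / 58.44 = 468.9 mol
n(BaCl2) = (1/2) × 468.9 = 234.5 mol
mass = 234.5 × 208.23 = 48830 g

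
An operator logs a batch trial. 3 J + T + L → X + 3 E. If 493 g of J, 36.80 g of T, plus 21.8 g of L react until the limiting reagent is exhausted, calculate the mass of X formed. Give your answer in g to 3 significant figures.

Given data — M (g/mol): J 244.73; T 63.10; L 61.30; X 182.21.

64.8 g

n(J) = 493.0 / 244.73 = 2.014 mol
n(T) = 36.80 / 63.10 = 0.5832 mol
n(L) = 21.80 / 61.30 = 0.3556 mol
n/ν → J: 0.6713, T: 0.5832, L: 0.3556; L is limiting.
n(X) = (1/1) × 0.3556 = 0.3556 mol
mass = 0.3556 × 182.21 = 64.79 g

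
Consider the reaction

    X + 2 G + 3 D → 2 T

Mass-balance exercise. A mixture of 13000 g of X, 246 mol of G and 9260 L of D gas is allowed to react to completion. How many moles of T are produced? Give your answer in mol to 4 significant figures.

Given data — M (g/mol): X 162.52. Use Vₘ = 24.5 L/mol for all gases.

160.0 mol

n(X) = 13000 / 162.52 = 79.99 mol
n(G) = 246.0 mol
n(D) = 9260 / 24.5 = 378.0 mol
n/ν → X: 79.99, G: 123.0, D: 126.0; X is limiting.
n(T) = (2/1) × 79.99 = 160.0 mol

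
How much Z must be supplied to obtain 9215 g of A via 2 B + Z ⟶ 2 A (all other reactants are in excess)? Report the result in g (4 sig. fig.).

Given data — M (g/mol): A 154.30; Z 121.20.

3619 g

n(A) = 9215 / 154.30 = 59.72 mol
n(Z) = (1/2) × 59.72 = 29.86 mol
mass = 29.86 × 121.20 = 3619 g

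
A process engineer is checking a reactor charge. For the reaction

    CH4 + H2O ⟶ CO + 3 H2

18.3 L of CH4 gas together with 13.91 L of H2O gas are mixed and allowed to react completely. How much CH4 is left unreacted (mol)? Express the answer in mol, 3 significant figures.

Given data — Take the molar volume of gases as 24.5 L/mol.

0.179 mol

n(CH4) = 18.30 / 24.5 = 0.7469 mol
n(H2O) = 13.91 / 24.5 = 0.5678 mol
n/ν → CH4: 0.7469, H2O: 0.5678; H2O is limiting.
CH4 consumed = (1/1) × 0.5678 = 0.5678 mol
CH4 remaining = 0.7469 − 0.5678 = 0.1791 mol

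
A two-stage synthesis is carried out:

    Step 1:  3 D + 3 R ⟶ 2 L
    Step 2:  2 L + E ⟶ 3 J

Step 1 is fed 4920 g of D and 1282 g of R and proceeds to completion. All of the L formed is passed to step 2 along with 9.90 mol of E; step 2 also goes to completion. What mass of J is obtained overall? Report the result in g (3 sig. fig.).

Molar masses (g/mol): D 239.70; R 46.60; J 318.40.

6540 g

Step 1:
n(D) = 4920 / 239.70 = 20.53 mol
n(R) = 1282 / 46.60 = 27.51 mol
n/ν → D: 6.843, R: 9.170; D is limiting.
n(L) produced = (2/3) × 20.53 = 13.69 mol
Step 2:
n(L) available = 13.69 mol
n(E) = 9.900 mol
n/ν → L: 6.845, E: 9.900; L is limiting.
n(J) = (3/2) × 13.69 = 20.54 mol
mass = 20.54 × 318.40 = 6540 g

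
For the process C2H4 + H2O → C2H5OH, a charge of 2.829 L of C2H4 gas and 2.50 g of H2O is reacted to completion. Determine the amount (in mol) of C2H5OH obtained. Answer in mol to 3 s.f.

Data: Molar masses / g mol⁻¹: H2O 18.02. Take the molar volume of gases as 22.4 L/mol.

0.126 mol

n(C2H4) = 2.829 / 22.4 = 0.1263 mol
n(H2O) = 2.500 / 18.02 = 0.1387 mol
n/ν for C2H4 = 0.1263/1 = 0.1263
n/ν for H2O = 0.1387/1 = 0.1387
Smallest n/ν is C2H4 → limiting reagent.
n(C2H5OH) = (1/1) × 0.1263 = 0.1263 mol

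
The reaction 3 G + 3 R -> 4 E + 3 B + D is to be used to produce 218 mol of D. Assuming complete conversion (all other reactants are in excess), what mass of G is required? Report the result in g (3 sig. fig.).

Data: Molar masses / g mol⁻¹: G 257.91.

n(D) = 218.0 mol
n(G) = (3/1) × 218.0 = 654.0 mol
mass = 654.0 × 257.91 = 168700 g

169000 g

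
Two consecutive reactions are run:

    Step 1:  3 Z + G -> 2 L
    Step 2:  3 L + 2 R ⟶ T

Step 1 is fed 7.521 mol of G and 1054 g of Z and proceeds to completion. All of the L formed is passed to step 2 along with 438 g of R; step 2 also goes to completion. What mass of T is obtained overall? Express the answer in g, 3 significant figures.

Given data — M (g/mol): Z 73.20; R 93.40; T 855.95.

Step 1:
n(G) = 7.521 mol
n(Z) = 1054 / 73.20 = 14.40 mol
n/ν for G = 7.521/1 = 7.521
n/ν for Z = 14.40/3 = 4.800
Smallest n/ν is Z → limiting reagent.
n(L) produced = (2/3) × 14.40 = 9.600 mol
Step 2:
n(L) available = 9.600 mol
n(R) = 438.0 / 93.40 = 4.690 mol
n/ν for L = 9.600/3 = 3.200
n/ν for R = 4.690/2 = 2.345
Smallest n/ν is R → limiting reagent.
n(T) = (1/2) × 4.690 = 2.345 mol
mass = 2.345 × 855.95 = 2007 g

2010 g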